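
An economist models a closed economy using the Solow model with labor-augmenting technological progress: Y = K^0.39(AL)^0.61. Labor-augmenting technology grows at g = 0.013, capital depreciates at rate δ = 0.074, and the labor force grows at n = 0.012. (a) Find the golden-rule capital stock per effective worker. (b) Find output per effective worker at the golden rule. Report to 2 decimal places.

Break-even investment rate: n + g + δ = 0.012 + 0.013 + 0.074 = 0.099.
At the golden rule the marginal product of capital equals n+g+δ: 0.39·k^(0.39−1) = 0.099. Solving, k_gold = (0.39/0.099)^(1/0.61) ≈ 9.4649.
y_gold = 9.4649^0.39 ≈ 2.4026.

(a) k_gold ≈ 9.46; (b) y_gold ≈ 2.40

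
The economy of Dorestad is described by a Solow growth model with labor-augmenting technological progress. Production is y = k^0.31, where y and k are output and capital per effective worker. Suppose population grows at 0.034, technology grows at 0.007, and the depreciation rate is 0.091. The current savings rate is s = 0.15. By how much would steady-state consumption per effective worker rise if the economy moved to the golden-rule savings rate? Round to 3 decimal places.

n + g + δ = 0.034 + 0.007 + 0.091 = 0.132.
Current steady state (s = 0.15): k* = (0.15/0.132)^(1/0.69) ≈ 1.2035, y* = 1.2035^0.31 ≈ 1.0591, c* = (1−0.15)·1.0591 ≈ 0.9002.
Maximizing c = f(k) − (n+g+δ)·k gives f'(k) = n+g+δ, i.e. 0.31·k^(0.31−1) = 0.132, so k_gold = (0.31/0.132)^(1/0.69) ≈ 3.4465.
y_gold = 3.4465^0.31 ≈ 1.4675, c_gold = y_gold − 0.132·k_gold ≈ 1.0126.
Gain: Δc = 1.0126 − 0.9002 ≈ 0.1123.

Δc ≈ 0.112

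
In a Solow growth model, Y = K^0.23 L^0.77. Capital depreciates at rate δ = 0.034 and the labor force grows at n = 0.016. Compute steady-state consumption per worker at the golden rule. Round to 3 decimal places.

c_gold ≈ 1.215

n + δ = 0.016 + 0.034 = 0.05.
Maximizing c = f(k) − (n+δ)·k gives f'(k) = n+δ, i.e. 0.23·k^(0.23−1) = 0.05, so k_gold = (0.23/0.05)^(1/0.77) ≈ 7.2565.
y_gold = 7.2565^0.23 ≈ 1.5775.
c_gold = y_gold − (n+δ)·k_gold = 1.5775 − 0.05·7.2565 ≈ 1.2147.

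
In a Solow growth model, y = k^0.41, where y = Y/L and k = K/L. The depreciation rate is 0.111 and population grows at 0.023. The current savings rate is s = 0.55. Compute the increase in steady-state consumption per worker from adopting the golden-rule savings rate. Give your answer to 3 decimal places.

The effective depreciation rate is n + δ = 0.023 + 0.111 = 0.134.
Current steady state (s = 0.55): k* = (0.55/0.134)^(1/0.59) ≈ 10.9502, y* = 10.9502^0.41 ≈ 2.6679, c* = (1−0.55)·2.6679 ≈ 1.2005.
At the golden rule the marginal product of capital equals n+δ: 0.41·k^(0.41−1) = 0.134. Solving, k_gold = (0.41/0.134)^(1/0.59) ≈ 6.6556.
y_gold = 6.6556^0.41 ≈ 2.1752, c_gold = y_gold − 0.134·k_gold ≈ 1.2834.
Gain: Δc = 1.2834 − 1.2005 ≈ 0.0829.

Δc ≈ 0.083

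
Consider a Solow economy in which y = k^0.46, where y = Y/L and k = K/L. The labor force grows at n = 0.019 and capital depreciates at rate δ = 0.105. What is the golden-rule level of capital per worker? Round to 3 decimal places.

Capital per worker breaks even when investment replaces (n + δ)·k; here n + δ = 0.124.
At the golden rule the marginal product of capital equals n+δ: 0.46·k^(0.46−1) = 0.124. Solving, k_gold = (0.46/0.124)^(1/0.54) ≈ 11.3325.

k_gold ≈ 11.333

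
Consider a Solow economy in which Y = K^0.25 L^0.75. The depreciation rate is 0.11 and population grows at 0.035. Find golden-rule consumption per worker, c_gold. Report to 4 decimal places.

Break-even investment rate: n + δ = 0.035 + 0.11 = 0.145.
At the golden rule the marginal product of capital equals n+δ: 0.25·k^(0.25−1) = 0.145. Solving, k_gold = (0.25/0.145)^(1/0.75) ≈ 2.0674.
y_gold = 2.0674^0.25 ≈ 1.1991.
c_gold = y_gold − (n+δ)·k_gold = 1.1991 − 0.145·2.0674 ≈ 0.8993.

c_gold ≈ 0.8993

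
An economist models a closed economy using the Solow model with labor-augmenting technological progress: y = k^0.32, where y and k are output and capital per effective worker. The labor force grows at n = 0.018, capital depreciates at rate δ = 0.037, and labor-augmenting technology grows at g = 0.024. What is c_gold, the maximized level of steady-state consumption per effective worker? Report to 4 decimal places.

c_gold ≈ 1.3134

Capital per effective worker breaks even when investment replaces (n + g + δ)·k; here n + g + δ = 0.079.
Setting f'(k) = n+g+δ gives 0.32·k^(0.32−1) = 0.079, hence k_gold = (0.32/0.079)^(1/0.68) ≈ 7.8238.
y_gold = 7.8238^0.32 ≈ 1.9315.
c_gold = y_gold − (n+g+δ)·k_gold = 1.9315 − 0.079·7.8238 ≈ 1.3134.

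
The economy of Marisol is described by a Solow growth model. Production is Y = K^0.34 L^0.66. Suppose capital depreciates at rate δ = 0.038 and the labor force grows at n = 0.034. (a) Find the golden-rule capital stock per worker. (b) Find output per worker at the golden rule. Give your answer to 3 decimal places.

(a) k_gold ≈ 10.506; (b) y_gold ≈ 2.225

Capital per worker breaks even when investment replaces (n + δ)·k; here n + δ = 0.072.
At the golden rule the marginal product of capital equals n+δ: 0.34·k^(0.34−1) = 0.072. Solving, k_gold = (0.34/0.072)^(1/0.66) ≈ 10.5059.
y_gold = 10.5059^0.34 ≈ 2.2248.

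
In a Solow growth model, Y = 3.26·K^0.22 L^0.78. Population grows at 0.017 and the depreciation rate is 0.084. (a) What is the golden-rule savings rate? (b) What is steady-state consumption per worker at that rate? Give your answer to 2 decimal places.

n + δ = 0.017 + 0.084 = 0.101.
For Cobb-Douglas, s_gold equals capital's share: s_gold = 0.22.
Setting f'(k) = n+δ gives 0.22·3.26·k^(0.22−1) = 0.101, hence k_gold = (0.22·3.26/0.101)^(1/0.78) ≈ 12.3434.
y_gold = 3.26·12.3434^0.22 ≈ 5.6667; c_gold = (1−0.22)·y_gold ≈ 4.4201.

(a) s_gold = 0.22; (b) c_gold ≈ 4.42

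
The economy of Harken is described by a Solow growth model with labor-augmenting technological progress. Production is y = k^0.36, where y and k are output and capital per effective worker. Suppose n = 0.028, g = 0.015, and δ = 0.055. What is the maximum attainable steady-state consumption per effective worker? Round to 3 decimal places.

The effective depreciation rate is n + g + δ = 0.028 + 0.015 + 0.055 = 0.098.
Golden rule sets MPK = n+g+δ: 0.36·k^(0.36−1) = 0.098, so k_gold = (0.36/0.098)^(1/0.64) ≈ 7.6372.
y_gold = 7.6372^0.36 ≈ 2.0790.
c_gold = y_gold − (n+g+δ)·k_gold = 2.0790 − 0.098·7.6372 ≈ 1.3306.

c_gold ≈ 1.331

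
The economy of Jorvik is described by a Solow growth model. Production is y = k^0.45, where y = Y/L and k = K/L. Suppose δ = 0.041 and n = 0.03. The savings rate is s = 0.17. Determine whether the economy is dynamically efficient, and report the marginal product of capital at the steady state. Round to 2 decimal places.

dynamically efficient; MPK ≈ 0.19

Capital per worker breaks even when investment replaces (n + δ)·k; here n + δ = 0.071.
Steady-state k*: s·k^0.45 = 0.071·k gives k* = (0.17/0.071)^(1/0.55) ≈ 4.8914.
MPK = 0.45·4.8914^(-0.55) ≈ 0.1879.
MPK > n+δ = 0.071, so the economy is dynamically efficient (under-saving).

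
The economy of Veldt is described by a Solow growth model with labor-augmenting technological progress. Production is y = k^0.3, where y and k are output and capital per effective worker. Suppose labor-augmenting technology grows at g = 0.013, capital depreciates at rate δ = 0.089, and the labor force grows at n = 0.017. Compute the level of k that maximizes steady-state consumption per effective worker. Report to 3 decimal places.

The effective depreciation rate is n + g + δ = 0.017 + 0.013 + 0.089 = 0.119.
Maximizing c = f(k) − (n+g+δ)·k gives f'(k) = n+g+δ, i.e. 0.3·k^(0.3−1) = 0.119, so k_gold = (0.3/0.119)^(1/0.7) ≈ 3.7469.

k_gold ≈ 3.747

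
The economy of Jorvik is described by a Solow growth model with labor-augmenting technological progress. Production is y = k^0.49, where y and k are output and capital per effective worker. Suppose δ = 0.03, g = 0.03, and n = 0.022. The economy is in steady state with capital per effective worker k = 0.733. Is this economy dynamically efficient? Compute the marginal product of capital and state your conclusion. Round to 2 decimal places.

dynamically efficient; MPK ≈ 0.57

The effective depreciation rate is n + g + δ = 0.022 + 0.03 + 0.03 = 0.082.
MPK = 0.49·k^(0.49−1) = 0.49·0.733^(-0.51) ≈ 0.5741.
MPK > 0.082, so the economy is dynamically efficient (under-saving).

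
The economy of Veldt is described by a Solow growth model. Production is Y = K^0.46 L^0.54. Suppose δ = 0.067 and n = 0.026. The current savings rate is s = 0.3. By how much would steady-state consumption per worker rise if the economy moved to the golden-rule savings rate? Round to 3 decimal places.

The effective depreciation rate is n + δ = 0.026 + 0.067 = 0.093.
Current steady state (s = 0.3): k* = (0.3/0.093)^(1/0.54) ≈ 8.7483, y* = 8.7483^0.46 ≈ 2.7120, c* = (1−0.3)·2.7120 ≈ 1.8984.
Maximizing c = f(k) − (n+δ)·k gives f'(k) = n+δ, i.e. 0.46·k^(0.46−1) = 0.093, so k_gold = (0.46/0.093)^(1/0.54) ≈ 19.3061.
y_gold = 19.3061^0.46 ≈ 3.9032, c_gold = y_gold − 0.093·k_gold ≈ 2.1077.
Gain: Δc = 2.1077 − 1.8984 ≈ 0.2093.

Δc ≈ 0.209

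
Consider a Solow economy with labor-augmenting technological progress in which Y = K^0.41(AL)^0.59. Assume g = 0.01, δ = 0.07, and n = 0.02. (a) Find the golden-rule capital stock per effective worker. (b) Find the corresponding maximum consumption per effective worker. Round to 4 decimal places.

(a) k_gold ≈ 10.9299; (b) c_gold ≈ 1.5728

Capital per effective worker breaks even when investment replaces (n + g + δ)·k; here n + g + δ = 0.1.
Setting f'(k) = n+g+δ gives 0.41·k^(0.41−1) = 0.1, hence k_gold = (0.41/0.1)^(1/0.59) ≈ 10.9299.
y_gold = 10.9299^0.41 ≈ 2.6658; c_gold = y_gold − 0.1·k_gold ≈ 1.5728.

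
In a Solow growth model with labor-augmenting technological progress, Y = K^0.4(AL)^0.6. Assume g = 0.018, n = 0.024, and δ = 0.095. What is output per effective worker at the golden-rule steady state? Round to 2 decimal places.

n + g + δ = 0.024 + 0.018 + 0.095 = 0.137.
At the golden rule the marginal product of capital equals n+g+δ: 0.4·k^(0.4−1) = 0.137. Solving, k_gold = (0.4/0.137)^(1/0.6) ≈ 5.9644.
Output: y_gold = k_gold^0.4 = 5.9644^0.4 ≈ 2.0428.

y_gold ≈ 2.04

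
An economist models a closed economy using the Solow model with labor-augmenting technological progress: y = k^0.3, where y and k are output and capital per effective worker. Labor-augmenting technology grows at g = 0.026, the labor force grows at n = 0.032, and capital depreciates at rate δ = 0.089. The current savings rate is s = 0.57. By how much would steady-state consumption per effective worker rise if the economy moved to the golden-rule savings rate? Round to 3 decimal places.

Break-even investment rate: n + g + δ = 0.032 + 0.026 + 0.089 = 0.147.
Current steady state (s = 0.57): k* = (0.57/0.147)^(1/0.7) ≈ 6.9310, y* = 6.9310^0.3 ≈ 1.7875, c* = (1−0.57)·1.7875 ≈ 0.7686.
Maximizing c = f(k) − (n+g+δ)·k gives f'(k) = n+g+δ, i.e. 0.3·k^(0.3−1) = 0.147, so k_gold = (0.3/0.147)^(1/0.7) ≈ 2.7706.
y_gold = 2.7706^0.3 ≈ 1.3576, c_gold = y_gold − 0.147·k_gold ≈ 0.9503.
Gain: Δc = 0.9503 − 0.7686 ≈ 0.1817.

Δc ≈ 0.182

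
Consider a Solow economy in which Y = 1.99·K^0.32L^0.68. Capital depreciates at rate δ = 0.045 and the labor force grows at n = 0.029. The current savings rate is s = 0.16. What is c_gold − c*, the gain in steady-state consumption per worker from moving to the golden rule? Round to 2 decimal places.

Break-even investment rate: n + δ = 0.029 + 0.045 = 0.074.
Current steady state (s = 0.16): k* = (0.16·1.99/0.074)^(1/0.68) ≈ 8.5501, y* = 1.99·8.5501^0.32 ≈ 3.9544, c* = (1−0.16)·3.9544 ≈ 3.3217.
Maximizing c = f(k) − (n+δ)·k gives f'(k) = n+δ, i.e. 0.32·1.99·k^(0.32−1) = 0.074, so k_gold = (0.32·1.99/0.074)^(1/0.68) ≈ 23.6954.
y_gold = 1.99·23.6954^0.32 ≈ 5.4796, c_gold = y_gold − 0.074·k_gold ≈ 3.7261.
Gain: Δc = 3.7261 − 3.3217 ≈ 0.4044.

Δc ≈ 0.40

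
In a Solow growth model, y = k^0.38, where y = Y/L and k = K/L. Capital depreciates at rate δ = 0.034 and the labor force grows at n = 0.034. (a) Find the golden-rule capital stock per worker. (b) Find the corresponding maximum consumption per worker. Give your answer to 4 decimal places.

(a) k_gold ≈ 16.0429; (b) c_gold ≈ 1.7799

n + δ = 0.034 + 0.034 = 0.068.
Setting f'(k) = n+δ gives 0.38·k^(0.38−1) = 0.068, hence k_gold = (0.38/0.068)^(1/0.62) ≈ 16.0429.
y_gold = 16.0429^0.38 ≈ 2.8708; c_gold = y_gold − 0.068·k_gold ≈ 1.7799.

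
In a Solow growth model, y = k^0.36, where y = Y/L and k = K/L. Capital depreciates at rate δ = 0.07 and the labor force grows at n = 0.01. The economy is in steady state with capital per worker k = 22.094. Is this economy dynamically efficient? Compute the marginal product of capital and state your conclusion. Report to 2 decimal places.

dynamically inefficient; MPK ≈ 0.05

The effective depreciation rate is n + δ = 0.01 + 0.07 = 0.08.
MPK = 0.36·k^(0.36−1) = 0.36·22.094^(-0.64) ≈ 0.0497.
MPK < 0.08, so the economy is dynamically inefficient (over-saving).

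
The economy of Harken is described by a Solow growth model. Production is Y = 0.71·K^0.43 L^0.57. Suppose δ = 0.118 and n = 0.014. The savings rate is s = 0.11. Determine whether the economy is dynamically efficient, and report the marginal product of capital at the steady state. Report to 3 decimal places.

Break-even investment rate: n + δ = 0.014 + 0.118 = 0.132.
Steady-state k*: s·A·k^0.43 = 0.132·k gives k* = (0.11·0.71/0.132)^(1/0.57) ≈ 0.3982.
MPK = 0.43·0.71·0.3982^(-0.57) ≈ 0.5160.
MPK > n+δ = 0.132, so the economy is dynamically efficient (under-saving).

dynamically efficient; MPK ≈ 0.516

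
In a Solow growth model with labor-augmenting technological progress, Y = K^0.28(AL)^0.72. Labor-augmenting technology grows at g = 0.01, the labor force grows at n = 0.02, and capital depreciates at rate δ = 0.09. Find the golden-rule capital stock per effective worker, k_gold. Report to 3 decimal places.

k_gold ≈ 3.244

Capital per effective worker breaks even when investment replaces (n + g + δ)·k; here n + g + δ = 0.12.
Golden rule sets MPK = n+g+δ: 0.28·k^(0.28−1) = 0.12, so k_gold = (0.28/0.12)^(1/0.72) ≈ 3.2440.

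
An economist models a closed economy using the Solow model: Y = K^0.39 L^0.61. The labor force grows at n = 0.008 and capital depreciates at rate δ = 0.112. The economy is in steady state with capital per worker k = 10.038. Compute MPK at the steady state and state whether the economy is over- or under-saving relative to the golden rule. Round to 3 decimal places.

n + δ = 0.008 + 0.112 = 0.12.
MPK = 0.39·k^(0.39−1) = 0.39·10.038^(-0.61) ≈ 0.0955.
MPK < 0.12, so the economy is dynamically inefficient (over-saving).

over-saving; MPK ≈ 0.096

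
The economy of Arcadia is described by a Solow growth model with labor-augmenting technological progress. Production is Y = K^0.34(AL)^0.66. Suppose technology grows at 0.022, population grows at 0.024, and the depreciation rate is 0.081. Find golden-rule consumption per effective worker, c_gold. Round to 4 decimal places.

The effective depreciation rate is n + g + δ = 0.024 + 0.022 + 0.081 = 0.127.
Maximizing c = f(k) − (n+g+δ)·k gives f'(k) = n+g+δ, i.e. 0.34·k^(0.34−1) = 0.127, so k_gold = (0.34/0.127)^(1/0.66) ≈ 4.4462.
y_gold = 4.4462^0.34 ≈ 1.6608.
c_gold = y_gold − (n+g+δ)·k_gold = 1.6608 − 0.127·4.4462 ≈ 1.0961.

c_gold ≈ 1.0961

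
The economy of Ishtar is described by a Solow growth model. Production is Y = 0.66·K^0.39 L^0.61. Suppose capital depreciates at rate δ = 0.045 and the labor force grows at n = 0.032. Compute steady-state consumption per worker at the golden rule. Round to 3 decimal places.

n + δ = 0.032 + 0.045 = 0.077.
Setting f'(k) = n+δ gives 0.39·0.66·k^(0.39−1) = 0.077, hence k_gold = (0.39·0.66/0.077)^(1/0.61) ≈ 7.2312.
y_gold = 0.66·7.2312^0.39 ≈ 1.4277.
c_gold = y_gold − (n+δ)·k_gold = 1.4277 − 0.077·7.2312 ≈ 0.8709.

c_gold ≈ 0.871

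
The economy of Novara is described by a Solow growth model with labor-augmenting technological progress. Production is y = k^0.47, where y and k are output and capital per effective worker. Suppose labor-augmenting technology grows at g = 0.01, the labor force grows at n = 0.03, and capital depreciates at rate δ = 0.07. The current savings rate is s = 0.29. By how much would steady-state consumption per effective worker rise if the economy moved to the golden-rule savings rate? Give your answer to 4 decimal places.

n + g + δ = 0.03 + 0.01 + 0.07 = 0.11.
Current steady state (s = 0.29): k* = (0.29/0.11)^(1/0.53) ≈ 6.2280, y* = 6.2280^0.47 ≈ 2.3624, c* = (1−0.29)·2.3624 ≈ 1.6773.
At the golden rule the marginal product of capital equals n+g+δ: 0.47·k^(0.47−1) = 0.11. Solving, k_gold = (0.47/0.11)^(1/0.53) ≈ 15.4885.
y_gold = 15.4885^0.47 ≈ 3.6250, c_gold = y_gold − 0.11·k_gold ≈ 1.9212.
Gain: Δc = 1.9212 − 1.6773 ≈ 0.2440.

Δc ≈ 0.2440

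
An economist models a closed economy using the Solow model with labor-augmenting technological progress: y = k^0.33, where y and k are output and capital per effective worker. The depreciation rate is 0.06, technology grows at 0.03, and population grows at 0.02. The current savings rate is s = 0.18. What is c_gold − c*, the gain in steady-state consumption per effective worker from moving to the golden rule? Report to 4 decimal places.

n + g + δ = 0.02 + 0.03 + 0.06 = 0.11.
Current steady state (s = 0.18): k* = (0.18/0.11)^(1/0.67) ≈ 2.0856, y* = 2.0856^0.33 ≈ 1.2745, c* = (1−0.18)·1.2745 ≈ 1.0451.
Golden rule sets MPK = n+g+δ: 0.33·k^(0.33−1) = 0.11, so k_gold = (0.33/0.11)^(1/0.67) ≈ 5.1537.
y_gold = 5.1537^0.33 ≈ 1.7179, c_gold = y_gold − 0.11·k_gold ≈ 1.1510.
Gain: Δc = 1.1510 − 1.0451 ≈ 0.1059.

Δc ≈ 0.1059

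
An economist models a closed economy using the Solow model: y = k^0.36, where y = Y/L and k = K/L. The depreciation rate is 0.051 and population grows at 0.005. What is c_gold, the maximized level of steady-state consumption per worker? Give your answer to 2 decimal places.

The effective depreciation rate is n + δ = 0.005 + 0.051 = 0.056.
Golden rule sets MPK = n+δ: 0.36·k^(0.36−1) = 0.056, so k_gold = (0.36/0.056)^(1/0.64) ≈ 18.3096.
y_gold = 18.3096^0.36 ≈ 2.8482.
c_gold = y_gold − (n+δ)·k_gold = 2.8482 − 0.056·18.3096 ≈ 1.8228.

c_gold ≈ 1.82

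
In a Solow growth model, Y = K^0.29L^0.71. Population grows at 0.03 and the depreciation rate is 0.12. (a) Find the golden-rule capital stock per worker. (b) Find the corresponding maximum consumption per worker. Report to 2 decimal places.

n + δ = 0.03 + 0.12 = 0.15.
At the golden rule the marginal product of capital equals n+δ: 0.29·k^(0.29−1) = 0.15. Solving, k_gold = (0.29/0.15)^(1/0.71) ≈ 2.5307.
y_gold = 2.5307^0.29 ≈ 1.3090; c_gold = y_gold − 0.15·k_gold ≈ 0.9294.

(a) k_gold ≈ 2.53; (b) c_gold ≈ 0.93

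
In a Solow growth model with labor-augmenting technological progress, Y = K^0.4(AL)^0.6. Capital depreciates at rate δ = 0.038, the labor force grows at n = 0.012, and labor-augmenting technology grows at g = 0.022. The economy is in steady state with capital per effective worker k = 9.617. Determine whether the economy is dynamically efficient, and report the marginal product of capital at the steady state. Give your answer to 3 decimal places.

n + g + δ = 0.012 + 0.022 + 0.038 = 0.072.
MPK = 0.4·k^(0.4−1) = 0.4·9.617^(-0.6) ≈ 0.1029.
MPK > 0.072, so the economy is dynamically efficient (under-saving).

dynamically efficient; MPK ≈ 0.103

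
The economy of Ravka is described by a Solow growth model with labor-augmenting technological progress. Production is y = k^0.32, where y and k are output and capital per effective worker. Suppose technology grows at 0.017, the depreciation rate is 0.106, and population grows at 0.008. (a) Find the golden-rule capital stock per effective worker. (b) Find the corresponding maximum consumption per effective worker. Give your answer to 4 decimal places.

(a) k_gold ≈ 3.7189; (b) c_gold ≈ 1.0352

Capital per effective worker breaks even when investment replaces (n + g + δ)·k; here n + g + δ = 0.131.
Setting f'(k) = n+g+δ gives 0.32·k^(0.32−1) = 0.131, hence k_gold = (0.32/0.131)^(1/0.68) ≈ 3.7189.
y_gold = 3.7189^0.32 ≈ 1.5224; c_gold = y_gold − 0.131·k_gold ≈ 1.0352.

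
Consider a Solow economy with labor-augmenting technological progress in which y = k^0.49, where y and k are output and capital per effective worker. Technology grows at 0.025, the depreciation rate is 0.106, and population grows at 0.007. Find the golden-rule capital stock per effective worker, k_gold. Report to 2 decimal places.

Capital per effective worker breaks even when investment replaces (n + g + δ)·k; here n + g + δ = 0.138.
Maximizing c = f(k) − (n+g+δ)·k gives f'(k) = n+g+δ, i.e. 0.49·k^(0.49−1) = 0.138, so k_gold = (0.49/0.138)^(1/0.51) ≈ 11.9965.

k_gold ≈ 12.00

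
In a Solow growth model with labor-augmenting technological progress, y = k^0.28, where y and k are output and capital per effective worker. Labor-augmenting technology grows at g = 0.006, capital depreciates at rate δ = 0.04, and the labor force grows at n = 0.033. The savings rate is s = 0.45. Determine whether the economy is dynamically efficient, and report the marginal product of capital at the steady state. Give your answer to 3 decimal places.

dynamically inefficient; MPK ≈ 0.049

The effective depreciation rate is n + g + δ = 0.033 + 0.006 + 0.04 = 0.079.
Steady-state k*: s·k^0.28 = 0.079·k gives k* = (0.45/0.079)^(1/0.72) ≈ 11.2053.
MPK = 0.28·11.2053^(-0.72) ≈ 0.0492.
MPK < n+g+δ = 0.079, so the economy is dynamically inefficient (over-saving).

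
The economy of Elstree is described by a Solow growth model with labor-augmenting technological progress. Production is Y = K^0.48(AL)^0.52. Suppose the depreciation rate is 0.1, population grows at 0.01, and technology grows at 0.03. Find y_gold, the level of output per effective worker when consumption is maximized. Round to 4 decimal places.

The effective depreciation rate is n + g + δ = 0.01 + 0.03 + 0.1 = 0.14.
Setting f'(k) = n+g+δ gives 0.48·k^(0.48−1) = 0.14, hence k_gold = (0.48/0.14)^(1/0.52) ≈ 10.6921.
Output: y_gold = k_gold^0.48 = 10.6921^0.48 ≈ 3.1185.

y_gold ≈ 3.1185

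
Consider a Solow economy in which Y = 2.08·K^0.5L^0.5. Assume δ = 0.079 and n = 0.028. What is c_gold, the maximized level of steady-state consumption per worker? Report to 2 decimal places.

c_gold ≈ 10.11

The effective depreciation rate is n + δ = 0.028 + 0.079 = 0.107.
At the golden rule the marginal product of capital equals n+δ: 0.5·2.08·k^(0.5−1) = 0.107. Solving, k_gold = (0.5·2.08/0.107)^(1/0.5) ≈ 94.4711.
y_gold = 2.08·94.4711^0.5 ≈ 20.2168.
c_gold = y_gold − (n+δ)·k_gold = 20.2168 − 0.107·94.4711 ≈ 10.1084.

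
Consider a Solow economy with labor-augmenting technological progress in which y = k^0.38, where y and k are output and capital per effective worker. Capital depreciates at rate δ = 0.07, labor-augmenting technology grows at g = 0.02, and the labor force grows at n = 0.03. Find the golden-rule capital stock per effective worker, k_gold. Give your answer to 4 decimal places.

The effective depreciation rate is n + g + δ = 0.03 + 0.02 + 0.07 = 0.12.
At the golden rule the marginal product of capital equals n+g+δ: 0.38·k^(0.38−1) = 0.12. Solving, k_gold = (0.38/0.12)^(1/0.62) ≈ 6.4183.

k_gold ≈ 6.4183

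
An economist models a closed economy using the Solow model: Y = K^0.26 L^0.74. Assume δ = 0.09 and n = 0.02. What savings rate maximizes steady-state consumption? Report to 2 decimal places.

s_gold = 0.26

The effective depreciation rate is n + δ = 0.02 + 0.09 = 0.11.
At the golden rule MPK = n+δ, and in any Cobb-Douglas steady state s = (n+δ)·k/y = MPK·k/y = capital's share 0.26.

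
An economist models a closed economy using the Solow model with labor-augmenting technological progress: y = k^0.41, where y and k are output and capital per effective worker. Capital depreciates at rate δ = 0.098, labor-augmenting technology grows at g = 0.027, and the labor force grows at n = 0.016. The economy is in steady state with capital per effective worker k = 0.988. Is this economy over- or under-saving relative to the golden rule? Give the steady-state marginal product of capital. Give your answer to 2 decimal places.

under-saving; MPK ≈ 0.41

The effective depreciation rate is n + g + δ = 0.016 + 0.027 + 0.098 = 0.141.
MPK = 0.41·k^(0.41−1) = 0.41·0.988^(-0.59) ≈ 0.4129.
MPK > 0.141, so the economy is dynamically efficient (under-saving).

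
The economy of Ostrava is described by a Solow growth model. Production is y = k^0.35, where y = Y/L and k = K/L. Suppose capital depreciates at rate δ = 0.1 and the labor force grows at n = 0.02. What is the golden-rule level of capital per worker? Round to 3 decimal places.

Break-even investment rate: n + δ = 0.02 + 0.1 = 0.12.
Maximizing c = f(k) − (n+δ)·k gives f'(k) = n+δ, i.e. 0.35·k^(0.35−1) = 0.12, so k_gold = (0.35/0.12)^(1/0.65) ≈ 5.1905.

k_gold ≈ 5.191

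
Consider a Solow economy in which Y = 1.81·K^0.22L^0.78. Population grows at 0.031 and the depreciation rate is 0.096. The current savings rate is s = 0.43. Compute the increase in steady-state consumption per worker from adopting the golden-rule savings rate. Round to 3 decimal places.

Δc ≈ 0.228

The effective depreciation rate is n + δ = 0.031 + 0.096 = 0.127.
Current steady state (s = 0.43): k* = (0.43·1.81/0.127)^(1/0.78) ≈ 10.2191, y* = 1.81·10.2191^0.22 ≈ 3.0182, c* = (1−0.43)·3.0182 ≈ 1.7204.
Golden rule sets MPK = n+δ: 0.22·1.81·k^(0.22−1) = 0.127, so k_gold = (0.22·1.81/0.127)^(1/0.78) ≈ 4.3279.
y_gold = 1.81·4.3279^0.22 ≈ 2.4984, c_gold = y_gold − 0.127·k_gold ≈ 1.9487.
Gain: Δc = 1.9487 − 1.7204 ≈ 0.2284.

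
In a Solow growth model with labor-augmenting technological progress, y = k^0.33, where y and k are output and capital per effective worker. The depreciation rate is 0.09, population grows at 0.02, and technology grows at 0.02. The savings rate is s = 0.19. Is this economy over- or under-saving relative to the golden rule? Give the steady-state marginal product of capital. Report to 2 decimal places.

under-saving; MPK ≈ 0.23

Capital per effective worker breaks even when investment replaces (n + g + δ)·k; here n + g + δ = 0.13.
Steady-state k*: s·k^0.33 = 0.13·k gives k* = (0.19/0.13)^(1/0.67) ≈ 1.7619.
MPK = 0.33·1.7619^(-0.67) ≈ 0.2258.
MPK > n+g+δ = 0.13, so the economy is dynamically efficient (under-saving).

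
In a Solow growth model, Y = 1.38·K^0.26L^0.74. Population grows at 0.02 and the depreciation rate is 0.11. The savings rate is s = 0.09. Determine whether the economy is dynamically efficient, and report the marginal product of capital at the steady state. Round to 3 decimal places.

dynamically efficient; MPK ≈ 0.376

Break-even investment rate: n + δ = 0.02 + 0.11 = 0.13.
Steady-state k*: s·A·k^0.26 = 0.13·k gives k* = (0.09·1.38/0.13)^(1/0.74) ≈ 0.9402.
MPK = 0.26·1.38·0.9402^(-0.74) ≈ 0.3756.
MPK > n+δ = 0.13, so the economy is dynamically efficient (under-saving).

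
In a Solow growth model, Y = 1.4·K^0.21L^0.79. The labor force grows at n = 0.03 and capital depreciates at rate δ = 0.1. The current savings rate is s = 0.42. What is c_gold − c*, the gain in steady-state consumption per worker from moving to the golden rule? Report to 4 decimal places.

Capital per worker breaks even when investment replaces (n + δ)·k; here n + δ = 0.13.
Current steady state (s = 0.42): k* = (0.42·1.4/0.13)^(1/0.79) ≈ 6.7556, y* = 1.4·6.7556^0.21 ≈ 2.0910, c* = (1−0.42)·2.0910 ≈ 1.2128.
Setting f'(k) = n+δ gives 0.21·1.4·k^(0.21−1) = 0.13, hence k_gold = (0.21·1.4/0.13)^(1/0.79) ≈ 2.8094.
y_gold = 1.4·2.8094^0.21 ≈ 1.7391, c_gold = y_gold − 0.13·k_gold ≈ 1.3739.
Gain: Δc = 1.3739 − 1.2128 ≈ 0.1611.

Δc ≈ 0.1611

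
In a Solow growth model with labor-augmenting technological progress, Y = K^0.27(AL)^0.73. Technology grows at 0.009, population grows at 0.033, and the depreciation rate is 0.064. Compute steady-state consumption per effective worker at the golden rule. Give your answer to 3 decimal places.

c_gold ≈ 1.032

Capital per effective worker breaks even when investment replaces (n + g + δ)·k; here n + g + δ = 0.106.
Setting f'(k) = n+g+δ gives 0.27·k^(0.27−1) = 0.106, hence k_gold = (0.27/0.106)^(1/0.73) ≈ 3.5995.
y_gold = 3.5995^0.27 ≈ 1.4131.
c_gold = y_gold − (n+g+δ)·k_gold = 1.4131 − 0.106·3.5995 ≈ 1.0316.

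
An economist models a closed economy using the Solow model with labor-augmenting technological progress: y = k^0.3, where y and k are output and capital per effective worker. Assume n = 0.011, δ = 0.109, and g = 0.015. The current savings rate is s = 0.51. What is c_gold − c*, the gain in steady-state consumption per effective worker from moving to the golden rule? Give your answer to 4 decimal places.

Δc ≈ 0.1195

Break-even investment rate: n + g + δ = 0.011 + 0.015 + 0.109 = 0.135.
Current steady state (s = 0.51): k* = (0.51/0.135)^(1/0.7) ≈ 6.6776, y* = 6.6776^0.3 ≈ 1.7676, c* = (1−0.51)·1.7676 ≈ 0.8661.
Maximizing c = f(k) − (n+g+δ)·k gives f'(k) = n+g+δ, i.e. 0.3·k^(0.3−1) = 0.135, so k_gold = (0.3/0.135)^(1/0.7) ≈ 3.1290.
y_gold = 3.1290^0.3 ≈ 1.4081, c_gold = y_gold − 0.135·k_gold ≈ 0.9856.
Gain: Δc = 0.9856 − 0.8661 ≈ 0.1195.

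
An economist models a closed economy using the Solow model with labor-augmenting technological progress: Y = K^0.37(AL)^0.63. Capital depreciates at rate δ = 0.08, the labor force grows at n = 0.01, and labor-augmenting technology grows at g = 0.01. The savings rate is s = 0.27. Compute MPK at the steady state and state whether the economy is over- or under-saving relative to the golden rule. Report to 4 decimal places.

Break-even investment rate: n + g + δ = 0.01 + 0.01 + 0.08 = 0.1.
Steady-state k*: s·k^0.37 = 0.1·k gives k* = (0.27/0.1)^(1/0.63) ≈ 4.8384.
MPK = 0.37·4.8384^(-0.63) ≈ 0.1370.
MPK > n+g+δ = 0.1, so the economy is dynamically efficient (under-saving).

under-saving; MPK ≈ 0.1370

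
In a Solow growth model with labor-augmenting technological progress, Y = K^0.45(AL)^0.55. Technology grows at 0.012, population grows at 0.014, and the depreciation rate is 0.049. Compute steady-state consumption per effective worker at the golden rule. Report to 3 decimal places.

The effective depreciation rate is n + g + δ = 0.014 + 0.012 + 0.049 = 0.075.
Golden rule sets MPK = n+g+δ: 0.45·k^(0.45−1) = 0.075, so k_gold = (0.45/0.075)^(1/0.55) ≈ 25.9908.
y_gold = 25.9908^0.45 ≈ 4.3318.
c_gold = y_gold − (n+g+δ)·k_gold = 4.3318 − 0.075·25.9908 ≈ 2.3825.

c_gold ≈ 2.382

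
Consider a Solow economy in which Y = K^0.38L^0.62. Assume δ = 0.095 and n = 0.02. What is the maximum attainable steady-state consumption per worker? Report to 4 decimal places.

The effective depreciation rate is n + δ = 0.02 + 0.095 = 0.115.
Setting f'(k) = n+δ gives 0.38·k^(0.38−1) = 0.115, hence k_gold = (0.38/0.115)^(1/0.62) ≈ 6.8744.
y_gold = 6.8744^0.38 ≈ 2.0804.
c_gold = y_gold − (n+δ)·k_gold = 2.0804 − 0.115·6.8744 ≈ 1.2899.

c_gold ≈ 1.2899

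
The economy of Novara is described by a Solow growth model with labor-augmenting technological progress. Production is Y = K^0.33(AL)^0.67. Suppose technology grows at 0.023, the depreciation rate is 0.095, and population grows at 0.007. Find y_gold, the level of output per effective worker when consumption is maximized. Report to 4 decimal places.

y_gold ≈ 1.6131

The effective depreciation rate is n + g + δ = 0.007 + 0.023 + 0.095 = 0.125.
Golden rule sets MPK = n+g+δ: 0.33·k^(0.33−1) = 0.125, so k_gold = (0.33/0.125)^(1/0.67) ≈ 4.2585.
Output: y_gold = k_gold^0.33 = 4.2585^0.33 ≈ 1.6131.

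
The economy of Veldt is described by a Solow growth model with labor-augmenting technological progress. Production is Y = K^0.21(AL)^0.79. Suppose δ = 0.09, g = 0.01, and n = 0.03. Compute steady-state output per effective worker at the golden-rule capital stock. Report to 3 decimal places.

y_gold ≈ 1.136

n + g + δ = 0.03 + 0.01 + 0.09 = 0.13.
At the golden rule the marginal product of capital equals n+g+δ: 0.21·k^(0.21−1) = 0.13. Solving, k_gold = (0.21/0.13)^(1/0.79) ≈ 1.8350.
Output: y_gold = k_gold^0.21 = 1.8350^0.21 ≈ 1.1360.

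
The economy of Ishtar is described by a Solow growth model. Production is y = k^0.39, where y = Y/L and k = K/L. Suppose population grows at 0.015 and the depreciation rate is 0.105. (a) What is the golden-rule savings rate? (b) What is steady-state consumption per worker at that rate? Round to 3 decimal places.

Break-even investment rate: n + δ = 0.015 + 0.105 = 0.12.
For Cobb-Douglas, s_gold equals capital's share: s_gold = 0.39.
Maximizing c = f(k) − (n+δ)·k gives f'(k) = n+δ, i.e. 0.39·k^(0.39−1) = 0.12, so k_gold = (0.39/0.12)^(1/0.61) ≈ 6.9048.
y_gold = 6.9048^0.39 ≈ 2.1246; c_gold = (1−0.39)·y_gold ≈ 1.2960.

(a) s_gold = 0.390; (b) c_gold ≈ 1.296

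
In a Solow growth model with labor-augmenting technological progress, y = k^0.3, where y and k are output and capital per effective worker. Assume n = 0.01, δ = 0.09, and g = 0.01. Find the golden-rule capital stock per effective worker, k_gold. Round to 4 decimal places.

k_gold ≈ 4.1925

Break-even investment rate: n + g + δ = 0.01 + 0.01 + 0.09 = 0.11.
At the golden rule the marginal product of capital equals n+g+δ: 0.3·k^(0.3−1) = 0.11. Solving, k_gold = (0.3/0.11)^(1/0.7) ≈ 4.1925.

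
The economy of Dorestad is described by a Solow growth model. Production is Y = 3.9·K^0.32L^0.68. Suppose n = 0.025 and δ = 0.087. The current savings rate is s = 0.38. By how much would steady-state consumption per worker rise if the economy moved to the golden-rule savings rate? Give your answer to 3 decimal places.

Break-even investment rate: n + δ = 0.025 + 0.087 = 0.112.
Current steady state (s = 0.38): k* = (0.38·3.9/0.112)^(1/0.68) ≈ 44.6125, y* = 3.9·44.6125^0.32 ≈ 13.1489, c* = (1−0.38)·13.1489 ≈ 8.1523.
Golden rule sets MPK = n+δ: 0.32·3.9·k^(0.32−1) = 0.112, so k_gold = (0.32·3.9/0.112)^(1/0.68) ≈ 34.6498.
y_gold = 3.9·34.6498^0.32 ≈ 12.1274, c_gold = y_gold − 0.112·k_gold ≈ 8.2467.
Gain: Δc = 8.2467 − 8.1523 ≈ 0.0943.

Δc ≈ 0.094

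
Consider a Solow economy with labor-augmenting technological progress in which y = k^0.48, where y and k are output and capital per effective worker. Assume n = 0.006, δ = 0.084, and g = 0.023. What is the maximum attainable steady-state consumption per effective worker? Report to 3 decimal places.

Capital per effective worker breaks even when investment replaces (n + g + δ)·k; here n + g + δ = 0.113.
Setting f'(k) = n+g+δ gives 0.48·k^(0.48−1) = 0.113, hence k_gold = (0.48/0.113)^(1/0.52) ≈ 16.1438.
y_gold = 16.1438^0.48 ≈ 3.8005.
c_gold = y_gold − (n+g+δ)·k_gold = 3.8005 − 0.113·16.1438 ≈ 1.9763.

c_gold ≈ 1.976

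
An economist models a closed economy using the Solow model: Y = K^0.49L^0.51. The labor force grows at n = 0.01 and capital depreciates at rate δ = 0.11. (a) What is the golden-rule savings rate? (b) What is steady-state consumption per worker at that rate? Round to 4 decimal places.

Capital per worker breaks even when investment replaces (n + δ)·k; here n + δ = 0.12.
For Cobb-Douglas, s_gold equals capital's share: s_gold = 0.49.
Golden rule sets MPK = n+δ: 0.49·k^(0.49−1) = 0.12, so k_gold = (0.49/0.12)^(1/0.51) ≈ 15.7786.
y_gold = 15.7786^0.49 ≈ 3.8641; c_gold = (1−0.49)·y_gold ≈ 1.9707.

(a) s_gold = 0.4900; (b) c_gold ≈ 1.9707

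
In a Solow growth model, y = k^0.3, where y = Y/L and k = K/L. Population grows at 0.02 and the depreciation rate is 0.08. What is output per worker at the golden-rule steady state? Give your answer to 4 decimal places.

The effective depreciation rate is n + δ = 0.02 + 0.08 = 0.1.
Maximizing c = f(k) − (n+δ)·k gives f'(k) = n+δ, i.e. 0.3·k^(0.3−1) = 0.1, so k_gold = (0.3/0.1)^(1/0.7) ≈ 4.8040.
Output: y_gold = k_gold^0.3 = 4.8040^0.3 ≈ 1.6013.

y_gold ≈ 1.6013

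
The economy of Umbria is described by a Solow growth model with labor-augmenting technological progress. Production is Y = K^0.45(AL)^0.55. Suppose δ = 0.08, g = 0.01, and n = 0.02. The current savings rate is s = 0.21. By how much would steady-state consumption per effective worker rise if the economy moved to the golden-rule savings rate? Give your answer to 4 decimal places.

Δc ≈ 0.4007

The effective depreciation rate is n + g + δ = 0.02 + 0.01 + 0.08 = 0.11.
Current steady state (s = 0.21): k* = (0.21/0.11)^(1/0.55) ≈ 3.2404, y* = 3.2404^0.45 ≈ 1.6973, c* = (1−0.21)·1.6973 ≈ 1.3409.
Golden rule sets MPK = n+g+δ: 0.45·k^(0.45−1) = 0.11, so k_gold = (0.45/0.11)^(1/0.55) ≈ 12.9539.
y_gold = 12.9539^0.45 ≈ 3.1665, c_gold = y_gold − 0.11·k_gold ≈ 1.7416.
Gain: Δc = 1.7416 − 1.3409 ≈ 0.4007.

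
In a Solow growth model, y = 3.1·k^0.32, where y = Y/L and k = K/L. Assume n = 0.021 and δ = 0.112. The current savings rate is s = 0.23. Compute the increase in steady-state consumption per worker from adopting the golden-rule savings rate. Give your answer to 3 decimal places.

Δc ≈ 0.166

Break-even investment rate: n + δ = 0.021 + 0.112 = 0.133.
Current steady state (s = 0.23): k* = (0.23·3.1/0.133)^(1/0.68) ≈ 11.8143, y* = 3.1·11.8143^0.32 ≈ 6.8318, c* = (1−0.23)·6.8318 ≈ 5.2605.
At the golden rule the marginal product of capital equals n+δ: 0.32·3.1·k^(0.32−1) = 0.133. Solving, k_gold = (0.32·3.1/0.133)^(1/0.68) ≈ 19.2010.
y_gold = 3.1·19.2010^0.32 ≈ 7.9804, c_gold = y_gold − 0.133·k_gold ≈ 5.4267.
Gain: Δc = 5.4267 − 5.2605 ≈ 0.1662.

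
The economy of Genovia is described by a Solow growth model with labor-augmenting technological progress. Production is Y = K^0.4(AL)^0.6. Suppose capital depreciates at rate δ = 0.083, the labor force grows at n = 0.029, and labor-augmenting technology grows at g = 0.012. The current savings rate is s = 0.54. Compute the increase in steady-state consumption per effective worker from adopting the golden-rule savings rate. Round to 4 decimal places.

The effective depreciation rate is n + g + δ = 0.029 + 0.012 + 0.083 = 0.124.
Current steady state (s = 0.54): k* = (0.54/0.124)^(1/0.6) ≈ 11.6132, y* = 11.6132^0.4 ≈ 2.6667, c* = (1−0.54)·2.6667 ≈ 1.2267.
Golden rule sets MPK = n+g+δ: 0.4·k^(0.4−1) = 0.124, so k_gold = (0.4/0.124)^(1/0.6) ≈ 7.0426.
y_gold = 7.0426^0.4 ≈ 2.1832, c_gold = y_gold − 0.124·k_gold ≈ 1.3099.
Gain: Δc = 1.3099 − 1.2267 ≈ 0.0832.

Δc ≈ 0.0832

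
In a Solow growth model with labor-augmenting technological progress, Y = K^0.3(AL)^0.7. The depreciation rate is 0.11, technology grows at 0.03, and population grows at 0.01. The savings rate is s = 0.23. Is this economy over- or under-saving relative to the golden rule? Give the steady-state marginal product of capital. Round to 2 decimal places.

Capital per effective worker breaks even when investment replaces (n + g + δ)·k; here n + g + δ = 0.15.
Steady-state k*: s·k^0.3 = 0.15·k gives k* = (0.23/0.15)^(1/0.7) ≈ 1.8416.
MPK = 0.3·1.8416^(-0.7) ≈ 0.1957.
MPK > n+g+δ = 0.15, so the economy is dynamically efficient (under-saving).

under-saving; MPK ≈ 0.20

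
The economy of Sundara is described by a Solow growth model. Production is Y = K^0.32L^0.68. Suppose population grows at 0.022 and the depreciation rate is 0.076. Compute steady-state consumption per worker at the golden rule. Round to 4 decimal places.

c_gold ≈ 1.1867

Capital per worker breaks even when investment replaces (n + δ)·k; here n + δ = 0.098.
Maximizing c = f(k) − (n+δ)·k gives f'(k) = n+δ, i.e. 0.32·k^(0.32−1) = 0.098, so k_gold = (0.32/0.098)^(1/0.68) ≈ 5.6986.
y_gold = 5.6986^0.32 ≈ 1.7452.
c_gold = y_gold − (n+δ)·k_gold = 1.7452 − 0.098·5.6986 ≈ 1.1867.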